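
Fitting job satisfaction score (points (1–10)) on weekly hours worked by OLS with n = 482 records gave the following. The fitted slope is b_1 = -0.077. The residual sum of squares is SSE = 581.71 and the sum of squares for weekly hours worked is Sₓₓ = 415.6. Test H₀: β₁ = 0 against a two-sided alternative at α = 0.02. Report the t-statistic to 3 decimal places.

t = -1.426

MSE = SSE/(n − 2) = 581.71/480 = 1.2119.
SE(b_1) = √(MSE/Sₓₓ) = √(1.2119/415.6) = 0.0540001.
t = -0.077 / 0.0540001 = -1.426.
df = n − 2 = 480.
Two-sided p ≈ 0.1545, which is ≥ 0.02, so fail to reject H₀.
The data do not give significant evidence of an association between weekly hours worked and job satisfaction score.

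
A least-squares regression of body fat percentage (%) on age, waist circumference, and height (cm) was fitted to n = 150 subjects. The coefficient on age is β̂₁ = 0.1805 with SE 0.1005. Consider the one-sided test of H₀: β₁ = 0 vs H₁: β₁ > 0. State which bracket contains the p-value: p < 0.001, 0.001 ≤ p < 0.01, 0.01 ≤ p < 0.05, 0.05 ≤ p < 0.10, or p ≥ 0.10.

t = 0.1805 / 0.1005 = 1.796.
df = n − k − 1 = 150 − 3 − 1 = 146.
One-sided p = P(T_{146} > t) ≈ 0.0373.
So 0.01 ≤ p < 0.05.

0.01 ≤ p < 0.05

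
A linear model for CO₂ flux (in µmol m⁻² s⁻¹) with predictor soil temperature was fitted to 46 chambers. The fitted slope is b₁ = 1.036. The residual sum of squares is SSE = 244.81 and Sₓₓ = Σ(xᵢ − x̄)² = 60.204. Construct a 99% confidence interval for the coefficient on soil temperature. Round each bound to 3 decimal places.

MSE = SSE/(n − 2) = 244.81/44 = 5.56386.
SE(b₁) = √(MSE/Sₓₓ) = √(5.56386/60.204) = 0.304001.
df = n − 2 = 44.
t* = t_{0.005, 44} = 2.692278.
Margin = t* × SE = 2.692278 × 0.304001 = 0.81846.
CI: 1.036 ± 0.81846 → (0.218, 1.854).
With 99% confidence, each one-unit increase in soil temperature is associated with a change of between 0.218 and 1.854 µmol m⁻² s⁻¹ in CO₂ flux.

(0.218, 1.854)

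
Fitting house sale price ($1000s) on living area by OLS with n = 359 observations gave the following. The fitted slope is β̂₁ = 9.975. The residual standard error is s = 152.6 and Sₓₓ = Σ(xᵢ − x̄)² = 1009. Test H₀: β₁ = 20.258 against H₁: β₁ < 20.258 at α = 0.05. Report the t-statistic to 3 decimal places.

t = -2.140

SE(β̂₁) = s/√Sₓₓ = 152.6/√1009 = 4.80407.
t = (9.975 − 20.258) / 4.80407 = -2.140.
df = n − 2 = 357.
One-sided p ≈ 0.0165, which is < 0.05, so reject H₀.
There is evidence that the true slope on living area is below 20.258 $1000s per unit.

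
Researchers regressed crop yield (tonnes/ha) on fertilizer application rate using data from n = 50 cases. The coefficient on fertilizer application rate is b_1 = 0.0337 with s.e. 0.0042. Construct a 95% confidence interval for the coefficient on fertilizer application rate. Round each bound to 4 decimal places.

df = n − 2 = 50 − 2 = 48.
t* = t_{0.025, 48} = 2.010635.
Margin = t* × SE = 2.010635 × 0.0042 = 0.008445.
CI: 0.0337 ± 0.008445 → (0.0253, 0.0421).
With 95% confidence, each one-unit increase in fertilizer application rate is associated with a change of between 0.0253 and 0.0421 tonnes/ha in crop yield.

(0.0253, 0.0421)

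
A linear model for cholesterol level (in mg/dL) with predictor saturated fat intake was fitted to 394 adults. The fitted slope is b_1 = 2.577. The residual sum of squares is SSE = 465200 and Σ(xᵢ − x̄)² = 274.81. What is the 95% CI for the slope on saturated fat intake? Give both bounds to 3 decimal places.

MSE = SSE/(n − 2) = 465200/392 = 1186.73.
SE(b_1) = √(MSE/Sₓₓ) = √(1186.73/274.81) = 2.07807.
df = n − 2 = 392.
t* = t_{0.025, 392} = 1.966034.
Margin = t* × SE = 1.966034 × 2.07807 = 4.08556.
CI: 2.577 ± 4.08556 → (-1.509, 6.663).
With 95% confidence, each one-unit increase in saturated fat intake is associated with a change of between -1.509 and 6.663 mg/dL in cholesterol level.

(-1.509, 6.663)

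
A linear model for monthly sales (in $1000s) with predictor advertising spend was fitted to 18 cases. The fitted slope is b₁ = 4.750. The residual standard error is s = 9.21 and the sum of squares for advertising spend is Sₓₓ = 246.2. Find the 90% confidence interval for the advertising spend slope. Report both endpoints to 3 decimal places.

SE(b₁) = s/√Sₓₓ = 9.21/√246.2 = 0.58697.
df = n − 2 = 16.
t* = t_{0.05, 16} = 1.745884.
Margin = t* × SE = 1.745884 × 0.58697 = 1.02478.
CI: 4.750 ± 1.02478 → (3.725, 5.775).
With 90% confidence, each one-unit increase in advertising spend is associated with a change of between 3.725 and 5.775 $1000s in monthly sales.

(3.725, 5.775)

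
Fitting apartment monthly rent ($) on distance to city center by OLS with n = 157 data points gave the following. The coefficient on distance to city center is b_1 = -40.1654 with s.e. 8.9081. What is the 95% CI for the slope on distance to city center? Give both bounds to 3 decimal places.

(-57.762, -22.568)

df = n − 2 = 157 − 2 = 155.
t* = t_{0.025, 155} = 1.975387.
Margin = t* × SE = 1.975387 × 8.9081 = 17.59695.
CI: -40.1654 ± 17.59695 → (-57.762, -22.568).
With 95% confidence, each one-unit increase in distance to city center is associated with a change of between -57.762 and -22.568 $ in apartment monthly rent.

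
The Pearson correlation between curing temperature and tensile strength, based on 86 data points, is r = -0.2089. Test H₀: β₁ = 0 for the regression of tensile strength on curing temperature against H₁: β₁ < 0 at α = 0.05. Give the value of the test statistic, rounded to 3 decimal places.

t = r·√(n − 2)/√(1 − r²) = -0.2089·√84/√0.956361 = -1.958.
df = n − 2 = 84.
One-sided p ≈ 0.0268, which is < 0.05, so reject H₀.
There is evidence of a linear association between curing temperature and tensile strength.

t = -1.958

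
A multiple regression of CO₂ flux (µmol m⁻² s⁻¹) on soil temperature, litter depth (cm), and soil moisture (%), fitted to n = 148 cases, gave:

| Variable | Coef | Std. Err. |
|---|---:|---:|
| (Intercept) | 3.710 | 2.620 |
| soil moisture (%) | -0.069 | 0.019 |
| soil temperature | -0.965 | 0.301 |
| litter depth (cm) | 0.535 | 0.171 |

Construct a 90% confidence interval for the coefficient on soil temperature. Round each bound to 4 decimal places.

Read off: b = -0.965, SE = 0.301 for soil temperature.
df = n − k − 1 = 148 − 3 − 1 = 144.
t* = t_{0.05, 144} = 1.655504.
Margin = t* × SE = 1.655504 × 0.301 = 0.498307.
CI: -0.965 ± 0.498307 → (-1.4633, -0.4667).

(-1.4633, -0.4667)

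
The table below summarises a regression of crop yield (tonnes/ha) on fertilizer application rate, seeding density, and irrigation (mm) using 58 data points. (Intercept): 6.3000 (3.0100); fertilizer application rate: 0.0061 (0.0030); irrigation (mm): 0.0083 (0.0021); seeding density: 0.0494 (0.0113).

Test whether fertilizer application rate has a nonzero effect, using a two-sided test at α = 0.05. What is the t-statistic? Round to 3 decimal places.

Read off: b = 0.0061, SE = 0.0030 for fertilizer application rate.
H₀: β₁ = 0 vs H₁: β₁ ≠ 0.
t = 0.0061 / 0.0030 = 2.033.
df = n − k − 1 = 58 − 3 − 1 = 54.
Two-sided p ≈ 0.0469, which is < 0.05, so reject H₀.
There is evidence that fertilizer application rate is associated with crop yield, holding the other predictors fixed.

t = 2.033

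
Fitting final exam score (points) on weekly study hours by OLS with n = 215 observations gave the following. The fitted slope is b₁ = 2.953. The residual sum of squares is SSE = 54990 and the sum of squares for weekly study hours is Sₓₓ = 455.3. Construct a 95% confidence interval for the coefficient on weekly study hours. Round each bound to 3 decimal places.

MSE = SSE/(n − 2) = 54990/213 = 258.169.
SE(b₁) = √(MSE/Sₓₓ) = √(258.169/455.3) = 0.753014.
df = n − 2 = 213.
t* = t_{0.025, 213} = 1.971164.
Margin = t* × SE = 1.971164 × 0.753014 = 1.48431.
CI: 2.953 ± 1.48431 → (1.469, 4.437).
With 95% confidence, each one-unit increase in weekly study hours is associated with a change of between 1.469 and 4.437 points in final exam score.

(1.469, 4.437)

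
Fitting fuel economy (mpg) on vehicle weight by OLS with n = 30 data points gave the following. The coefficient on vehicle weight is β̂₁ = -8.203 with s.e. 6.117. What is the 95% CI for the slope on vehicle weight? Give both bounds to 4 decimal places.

(-20.7331, 4.3271)

df = n − 2 = 30 − 2 = 28.
t* = t_{0.025, 28} = 2.048407.
Margin = t* × SE = 2.048407 × 6.117 = 12.530106.
CI: -8.203 ± 12.530106 → (-20.7331, 4.3271).
With 95% confidence, each one-unit increase in vehicle weight is associated with a change of between -20.7331 and 4.3271 mpg in fuel economy.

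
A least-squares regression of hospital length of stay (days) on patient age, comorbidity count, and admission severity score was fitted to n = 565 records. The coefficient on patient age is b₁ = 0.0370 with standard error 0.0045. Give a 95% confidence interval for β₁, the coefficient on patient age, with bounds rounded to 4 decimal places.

df = n − k − 1 = 565 − 3 − 1 = 561.
t* = t_{0.025, 561} = 1.964202.
Margin = t* × SE = 1.964202 × 0.0045 = 0.008839.
CI: 0.0370 ± 0.008839 → (0.0282, 0.0458).
With 95% confidence, each one-unit increase in patient age is associated with a change of between 0.0282 and 0.0458 days in hospital length of stay, holding the other predictors fixed.

(0.0282, 0.0458)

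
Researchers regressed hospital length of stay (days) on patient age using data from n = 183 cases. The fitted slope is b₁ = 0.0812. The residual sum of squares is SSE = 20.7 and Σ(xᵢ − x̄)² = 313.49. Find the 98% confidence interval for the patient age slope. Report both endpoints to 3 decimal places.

MSE = SSE/(n − 2) = 20.7/181 = 0.114365.
SE(b₁) = √(MSE/Sₓₓ) = √(0.114365/313.49) = 0.0191.
df = n − 2 = 181.
t* = t_{0.01, 181} = 2.347126.
Margin = t* × SE = 2.347126 × 0.0191 = 0.04483.
CI: 0.0812 ± 0.04483 → (0.036, 0.126).
With 98% confidence, each one-unit increase in patient age is associated with a change of between 0.036 and 0.126 days in hospital length of stay.

(0.036, 0.126)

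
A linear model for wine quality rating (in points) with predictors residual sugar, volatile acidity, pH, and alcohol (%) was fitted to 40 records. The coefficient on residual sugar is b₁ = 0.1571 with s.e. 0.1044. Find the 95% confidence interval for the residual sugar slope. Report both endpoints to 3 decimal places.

df = n − k − 1 = 40 − 4 − 1 = 35.
t* = t_{0.025, 35} = 2.030108.
Margin = t* × SE = 2.030108 × 0.1044 = 0.21194.
CI: 0.1571 ± 0.21194 → (-0.055, 0.369).
With 95% confidence, each one-unit increase in residual sugar is associated with a change of between -0.055 and 0.369 points in wine quality rating, holding the other predictors fixed.

(-0.055, 0.369)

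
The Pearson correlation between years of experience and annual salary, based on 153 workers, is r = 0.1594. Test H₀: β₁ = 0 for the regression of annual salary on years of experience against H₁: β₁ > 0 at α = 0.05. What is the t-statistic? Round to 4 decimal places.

t = r·√(n − 2)/√(1 − r²) = 0.1594·√151/√0.974592 = 1.9841.
df = n − 2 = 151.
One-sided p ≈ 0.0245, which is < 0.05, so reject H₀.
There is evidence of a linear association between years of experience and annual salary.

t = 1.9841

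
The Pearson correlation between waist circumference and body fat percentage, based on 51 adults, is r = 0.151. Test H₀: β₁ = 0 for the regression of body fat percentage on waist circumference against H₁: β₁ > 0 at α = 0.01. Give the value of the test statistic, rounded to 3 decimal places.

t = r·√(n − 2)/√(1 − r²) = 0.151·√49/√0.977199 = 1.069.
df = n − 2 = 49.
One-sided p ≈ 0.1451, which is ≥ 0.01, so fail to reject H₀.
The data do not give significant evidence of a linear association between waist circumference and body fat percentage.

t = 1.069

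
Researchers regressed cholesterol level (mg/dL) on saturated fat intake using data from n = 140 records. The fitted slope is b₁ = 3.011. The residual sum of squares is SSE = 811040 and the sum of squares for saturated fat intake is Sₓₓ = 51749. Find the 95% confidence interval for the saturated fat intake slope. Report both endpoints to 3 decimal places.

(2.345, 3.677)

MSE = SSE/(n − 2) = 811040/138 = 5877.1.
SE(b₁) = √(MSE/Sₓₓ) = √(5877.1/51749) = 0.337001.
df = n − 2 = 138.
t* = t_{0.025, 138} = 1.977304.
Margin = t* × SE = 1.977304 × 0.337001 = 0.66635.
CI: 3.011 ± 0.66635 → (2.345, 3.677).
With 95% confidence, each one-unit increase in saturated fat intake is associated with a change of between 2.345 and 3.677 mg/dL in cholesterol level.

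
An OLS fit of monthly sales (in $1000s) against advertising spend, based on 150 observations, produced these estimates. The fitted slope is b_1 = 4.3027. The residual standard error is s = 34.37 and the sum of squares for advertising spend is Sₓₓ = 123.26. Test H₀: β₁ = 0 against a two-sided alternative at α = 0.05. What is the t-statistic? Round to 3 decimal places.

SE(b_1) = s/√Sₓₓ = 34.37/√123.26 = 3.09577.
t = 4.3027 / 3.09577 = 1.390.
df = n − 2 = 148.
Two-sided p ≈ 0.1667, which is ≥ 0.05, so fail to reject H₀.
The data do not give significant evidence of an association between advertising spend and monthly sales.

t = 1.390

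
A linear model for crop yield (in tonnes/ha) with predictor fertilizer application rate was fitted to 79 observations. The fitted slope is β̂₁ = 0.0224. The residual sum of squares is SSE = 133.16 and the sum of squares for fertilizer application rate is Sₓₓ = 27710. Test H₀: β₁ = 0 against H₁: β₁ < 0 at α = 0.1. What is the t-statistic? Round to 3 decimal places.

MSE = SSE/(n − 2) = 133.16/77 = 1.72935.
SE(β̂₁) = √(MSE/Sₓₓ) = √(1.72935/27710) = 0.00789993.
t = 0.0224 / 0.00789993 = 2.835.
df = n − 2 = 77.
One-sided p ≈ 0.9971, which is ≥ 0.1, so fail to reject H₀.
The data do not give significant evidence that the true slope on fertilizer application rate is negative.

t = 2.835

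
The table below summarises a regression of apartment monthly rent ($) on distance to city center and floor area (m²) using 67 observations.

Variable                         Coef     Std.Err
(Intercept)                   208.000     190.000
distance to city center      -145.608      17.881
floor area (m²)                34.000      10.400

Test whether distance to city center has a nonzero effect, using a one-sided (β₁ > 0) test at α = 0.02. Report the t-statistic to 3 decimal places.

Read off: b = -145.608, SE = 17.881 for distance to city center.
H₀: β₁ = 0 vs H₁: β₁ > 0.
t = -145.608 / 17.881 = -8.143.
df = n − k − 1 = 67 − 2 − 1 = 64.
One-sided p ≈ 1.0000, which is ≥ 0.02, so fail to reject H₀.
The data do not give significant evidence that the true slope on distance to city center is positive, holding the other predictors fixed.

t = -8.143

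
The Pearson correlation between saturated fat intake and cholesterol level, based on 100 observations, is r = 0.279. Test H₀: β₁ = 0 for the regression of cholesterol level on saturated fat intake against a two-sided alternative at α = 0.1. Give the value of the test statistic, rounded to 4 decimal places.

t = 2.8762

t = r·√(n − 2)/√(1 − r²) = 0.279·√98/√0.922159 = 2.8762.
df = n − 2 = 98.
Two-sided p ≈ 0.0049, which is < 0.1, so reject H₀.
There is evidence of a linear association between saturated fat intake and cholesterol level.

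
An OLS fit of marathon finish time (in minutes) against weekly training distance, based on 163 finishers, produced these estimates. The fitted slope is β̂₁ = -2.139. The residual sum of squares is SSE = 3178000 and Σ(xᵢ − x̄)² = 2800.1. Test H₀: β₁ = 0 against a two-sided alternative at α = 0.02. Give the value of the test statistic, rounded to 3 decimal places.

t = -0.806

MSE = SSE/(n − 2) = 3178000/161 = 19739.1.
SE(β̂₁) = √(MSE/Sₓₓ) = √(19739.1/2800.1) = 2.65508.
t = -2.139 / 2.65508 = -0.806.
df = n − 2 = 161.
Two-sided p ≈ 0.4216, which is ≥ 0.02, so fail to reject H₀.
The data do not give significant evidence of an association between weekly training distance and marathon finish time.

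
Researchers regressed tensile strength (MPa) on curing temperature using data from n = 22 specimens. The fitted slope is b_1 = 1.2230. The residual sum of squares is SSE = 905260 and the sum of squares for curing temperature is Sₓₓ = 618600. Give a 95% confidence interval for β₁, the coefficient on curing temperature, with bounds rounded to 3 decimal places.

MSE = SSE/(n − 2) = 905260/20 = 45263.
SE(b_1) = √(MSE/Sₓₓ) = √(45263/618600) = 0.2705.
df = n − 2 = 20.
t* = t_{0.025, 20} = 2.085963.
Margin = t* × SE = 2.085963 × 0.2705 = 0.56425.
CI: 1.2230 ± 0.56425 → (0.659, 1.787).
With 95% confidence, each one-unit increase in curing temperature is associated with a change of between 0.659 and 1.787 MPa in tensile strength.

(0.659, 1.787)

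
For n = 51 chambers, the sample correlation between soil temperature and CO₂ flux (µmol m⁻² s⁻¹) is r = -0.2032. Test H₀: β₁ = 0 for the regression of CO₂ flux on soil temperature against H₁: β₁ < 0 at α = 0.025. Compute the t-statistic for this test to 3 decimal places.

t = r·√(n − 2)/√(1 − r²) = -0.2032·√49/√0.95871 = -1.453.
df = n − 2 = 49.
One-sided p ≈ 0.0763, which is ≥ 0.025, so fail to reject H₀.
The data do not give significant evidence of a linear association between soil temperature and CO₂ flux.

t = -1.453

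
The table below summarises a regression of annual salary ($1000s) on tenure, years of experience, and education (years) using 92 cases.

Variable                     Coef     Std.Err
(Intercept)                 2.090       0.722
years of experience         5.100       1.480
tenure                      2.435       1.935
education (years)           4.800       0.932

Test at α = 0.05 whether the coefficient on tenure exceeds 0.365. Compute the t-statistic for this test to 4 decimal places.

t = 1.0698

Read off: b = 2.435, SE = 1.935 for tenure.
H₀: β₁ = 0.365 vs H₁: β₁ > 0.365.
t = (2.435 − 0.365) / 1.935 = 1.0698.
df = n − k − 1 = 92 − 3 − 1 = 88.
One-sided p ≈ 0.1438, which is ≥ 0.05, so fail to reject H₀.
The data do not give significant evidence that the true slope on tenure exceeds 0.365 $1000s per unit, holding the other predictors fixed.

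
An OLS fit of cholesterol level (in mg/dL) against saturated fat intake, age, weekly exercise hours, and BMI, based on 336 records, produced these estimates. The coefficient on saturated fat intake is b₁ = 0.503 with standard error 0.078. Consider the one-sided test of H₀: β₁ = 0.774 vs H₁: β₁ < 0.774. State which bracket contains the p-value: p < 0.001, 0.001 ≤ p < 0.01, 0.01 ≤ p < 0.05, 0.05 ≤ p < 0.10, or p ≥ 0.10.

p < 0.001

t = (0.503 − 0.774) / 0.078 = -3.474.
df = n − k − 1 = 336 − 4 − 1 = 331.
One-sided p = P(T_{331} < t) ≈ 0.0003.
So p < 0.001.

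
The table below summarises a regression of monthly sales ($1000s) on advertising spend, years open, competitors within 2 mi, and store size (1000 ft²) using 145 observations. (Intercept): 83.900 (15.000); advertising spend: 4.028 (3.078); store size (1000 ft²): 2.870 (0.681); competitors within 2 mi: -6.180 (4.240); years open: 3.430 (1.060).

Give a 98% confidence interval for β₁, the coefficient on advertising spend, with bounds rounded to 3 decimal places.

(-3.215, 11.271)

Read off: b = 4.028, SE = 3.078 for advertising spend.
df = n − k − 1 = 145 − 4 − 1 = 140.
t* = t_{0.01, 140} = 2.353278.
Margin = t* × SE = 2.353278 × 3.078 = 7.24339.
CI: 4.028 ± 7.24339 → (-3.215, 11.271).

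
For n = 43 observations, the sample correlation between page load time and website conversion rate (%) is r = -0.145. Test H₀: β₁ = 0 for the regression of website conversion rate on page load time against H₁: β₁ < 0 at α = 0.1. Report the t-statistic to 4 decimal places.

t = -0.9384

t = r·√(n − 2)/√(1 − r²) = -0.145·√41/√0.978975 = -0.9384.
df = n − 2 = 41.
One-sided p ≈ 0.1768, which is ≥ 0.1, so fail to reject H₀.
The data do not give significant evidence of a linear association between page load time and website conversion rate.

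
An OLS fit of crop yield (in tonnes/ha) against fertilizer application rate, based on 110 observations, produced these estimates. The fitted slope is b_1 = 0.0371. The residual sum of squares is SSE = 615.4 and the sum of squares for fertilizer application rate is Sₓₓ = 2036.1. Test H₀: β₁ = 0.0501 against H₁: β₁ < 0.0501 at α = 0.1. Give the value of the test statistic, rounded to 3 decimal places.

MSE = SSE/(n − 2) = 615.4/108 = 5.69815.
SE(b_1) = √(MSE/Sₓₓ) = √(5.69815/2036.1) = 0.0529014.
t = (0.0371 − 0.0501) / 0.0529014 = -0.246.
df = n − 2 = 108.
One-sided p ≈ 0.4032, which is ≥ 0.1, so fail to reject H₀.
The data do not give significant evidence that the true slope on fertilizer application rate is below 0.0501 tonnes/ha per unit.

t = -0.246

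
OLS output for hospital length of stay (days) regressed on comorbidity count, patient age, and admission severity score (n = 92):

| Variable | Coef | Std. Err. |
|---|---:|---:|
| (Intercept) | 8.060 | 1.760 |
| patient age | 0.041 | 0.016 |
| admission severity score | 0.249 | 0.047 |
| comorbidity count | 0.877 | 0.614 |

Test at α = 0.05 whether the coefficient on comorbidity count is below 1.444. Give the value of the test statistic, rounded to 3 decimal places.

Read off: b = 0.877, SE = 0.614 for comorbidity count.
H₀: β₁ = 1.444 vs H₁: β₁ < 1.444.
t = (0.877 − 1.444) / 0.614 = -0.923.
df = n − k − 1 = 92 − 3 − 1 = 88.
One-sided p ≈ 0.1791, which is ≥ 0.05, so fail to reject H₀.
The data do not give significant evidence that the true slope on comorbidity count is below 1.444 days per unit, holding the other predictors fixed.

t = -0.923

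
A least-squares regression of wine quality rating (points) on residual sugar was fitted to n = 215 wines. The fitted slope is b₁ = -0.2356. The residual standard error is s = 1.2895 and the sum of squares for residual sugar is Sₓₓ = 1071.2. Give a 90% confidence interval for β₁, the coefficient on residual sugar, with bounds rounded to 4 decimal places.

(-0.3007, -0.1705)

SE(b₁) = s/√Sₓₓ = 1.2895/√1071.2 = 0.0393991.
df = n − 2 = 213.
t* = t_{0.05, 213} = 1.652039.
Margin = t* × SE = 1.652039 × 0.0393991 = 0.065089.
CI: -0.2356 ± 0.065089 → (-0.3007, -0.1705).
With 90% confidence, each one-unit increase in residual sugar is associated with a change of between -0.3007 and -0.1705 points in wine quality rating.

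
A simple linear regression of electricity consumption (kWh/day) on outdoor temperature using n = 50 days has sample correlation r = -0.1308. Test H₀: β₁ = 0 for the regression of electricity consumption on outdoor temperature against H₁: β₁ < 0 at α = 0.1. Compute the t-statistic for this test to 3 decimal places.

t = r·√(n − 2)/√(1 − r²) = -0.1308·√48/√0.982891 = -0.914.
df = n − 2 = 48.
One-sided p ≈ 0.1826, which is ≥ 0.1, so fail to reject H₀.
The data do not give significant evidence of a linear association between outdoor temperature and electricity consumption.

t = -0.914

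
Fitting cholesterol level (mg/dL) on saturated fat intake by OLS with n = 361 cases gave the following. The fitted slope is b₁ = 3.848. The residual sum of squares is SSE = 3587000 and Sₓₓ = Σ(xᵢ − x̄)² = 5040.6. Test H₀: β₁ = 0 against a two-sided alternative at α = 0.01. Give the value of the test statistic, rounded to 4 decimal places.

MSE = SSE/(n − 2) = 3587000/359 = 9991.64.
SE(b₁) = √(MSE/Sₓₓ) = √(9991.64/5040.6) = 1.40792.
t = 3.848 / 1.40792 = 2.7331.
df = n − 2 = 359.
Two-sided p ≈ 0.0066, which is < 0.01, so reject H₀.
There is evidence that saturated fat intake is associated with cholesterol level.

t = 2.7331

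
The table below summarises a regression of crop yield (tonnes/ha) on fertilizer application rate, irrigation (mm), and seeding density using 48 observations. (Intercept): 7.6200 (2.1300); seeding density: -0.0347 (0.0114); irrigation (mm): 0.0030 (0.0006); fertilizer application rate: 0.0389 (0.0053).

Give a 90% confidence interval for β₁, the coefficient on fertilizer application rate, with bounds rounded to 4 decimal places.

Read off: b = 0.0389, SE = 0.0053 for fertilizer application rate.
df = n − k − 1 = 48 − 3 − 1 = 44.
t* = t_{0.05, 44} = 1.68023.
Margin = t* × SE = 1.68023 × 0.0053 = 0.008905.
CI: 0.0389 ± 0.008905 → (0.0300, 0.0478).

(0.0300, 0.0478)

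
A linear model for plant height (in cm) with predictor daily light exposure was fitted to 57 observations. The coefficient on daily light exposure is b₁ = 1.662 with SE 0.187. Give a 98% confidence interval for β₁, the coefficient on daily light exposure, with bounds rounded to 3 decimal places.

df = n − 2 = 57 − 2 = 55.
t* = t_{0.01, 55} = 2.396081.
Margin = t* × SE = 2.396081 × 0.187 = 0.44807.
CI: 1.662 ± 0.44807 → (1.214, 2.110).
With 98% confidence, each one-unit increase in daily light exposure is associated with a change of between 1.214 and 2.110 cm in plant height.

(1.214, 2.110)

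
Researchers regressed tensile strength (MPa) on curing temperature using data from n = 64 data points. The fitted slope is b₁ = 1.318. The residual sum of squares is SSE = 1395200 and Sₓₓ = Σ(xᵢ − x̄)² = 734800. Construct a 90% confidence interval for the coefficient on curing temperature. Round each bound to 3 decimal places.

(1.026, 1.610)

MSE = SSE/(n − 2) = 1395200/62 = 22503.2.
SE(b₁) = √(MSE/Sₓₓ) = √(22503.2/734800) = 0.175.
df = n − 2 = 62.
t* = t_{0.05, 62} = 1.669804.
Margin = t* × SE = 1.669804 × 0.175 = 0.29222.
CI: 1.318 ± 0.29222 → (1.026, 1.610).
With 90% confidence, each one-unit increase in curing temperature is associated with a change of between 1.026 and 1.610 MPa in tensile strength.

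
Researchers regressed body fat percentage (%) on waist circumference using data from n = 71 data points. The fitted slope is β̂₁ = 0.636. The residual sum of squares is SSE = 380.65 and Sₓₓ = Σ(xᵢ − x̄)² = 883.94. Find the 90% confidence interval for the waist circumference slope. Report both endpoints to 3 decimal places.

MSE = SSE/(n − 2) = 380.65/69 = 5.51667.
SE(β̂₁) = √(MSE/Sₓₓ) = √(5.51667/883.94) = 0.079.
df = n − 2 = 69.
t* = t_{0.05, 69} = 1.667239.
Margin = t* × SE = 1.667239 × 0.079 = 0.13171.
CI: 0.636 ± 0.13171 → (0.504, 0.768).
With 90% confidence, each one-unit increase in waist circumference is associated with a change of between 0.504 and 0.768 % in body fat percentage.

(0.504, 0.768)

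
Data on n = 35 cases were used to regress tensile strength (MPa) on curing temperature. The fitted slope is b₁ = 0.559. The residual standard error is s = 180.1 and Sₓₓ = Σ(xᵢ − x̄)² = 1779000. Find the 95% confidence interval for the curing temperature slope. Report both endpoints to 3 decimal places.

SE(b₁) = s/√Sₓₓ = 180.1/√1779000 = 0.135029.
df = n − 2 = 33.
t* = t_{0.025, 33} = 2.034515.
Margin = t* × SE = 2.034515 × 0.135029 = 0.27472.
CI: 0.559 ± 0.27472 → (0.284, 0.834).
With 95% confidence, each one-unit increase in curing temperature is associated with a change of between 0.284 and 0.834 MPa in tensile strength.

(0.284, 0.834)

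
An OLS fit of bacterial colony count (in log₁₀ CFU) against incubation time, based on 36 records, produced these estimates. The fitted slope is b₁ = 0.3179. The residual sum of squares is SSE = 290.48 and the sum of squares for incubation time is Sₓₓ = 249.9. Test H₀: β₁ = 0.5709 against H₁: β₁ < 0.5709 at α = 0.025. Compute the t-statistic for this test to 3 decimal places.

t = -1.368

MSE = SSE/(n − 2) = 290.48/34 = 8.54353.
SE(b₁) = √(MSE/Sₓₓ) = √(8.54353/249.9) = 0.184899.
t = (0.3179 − 0.5709) / 0.184899 = -1.368.
df = n − 2 = 34.
One-sided p ≈ 0.0901, which is ≥ 0.025, so fail to reject H₀.
The data do not give significant evidence that the true slope on incubation time is below 0.5709 log₁₀ CFU per unit.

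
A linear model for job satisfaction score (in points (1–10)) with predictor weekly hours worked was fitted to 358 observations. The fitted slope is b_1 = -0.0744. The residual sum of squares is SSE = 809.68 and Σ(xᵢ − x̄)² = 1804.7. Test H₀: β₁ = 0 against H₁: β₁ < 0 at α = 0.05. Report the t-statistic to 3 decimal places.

MSE = SSE/(n − 2) = 809.68/356 = 2.27438.
SE(b_1) = √(MSE/Sₓₓ) = √(2.27438/1804.7) = 0.0355001.
t = -0.0744 / 0.0355001 = -2.096.
df = n − 2 = 356.
One-sided p ≈ 0.0184, which is < 0.05, so reject H₀.
There is evidence that the true slope on weekly hours worked is negative.

t = -2.096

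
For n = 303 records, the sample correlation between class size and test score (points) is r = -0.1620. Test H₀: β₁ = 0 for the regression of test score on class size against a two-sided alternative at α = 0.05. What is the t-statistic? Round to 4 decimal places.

t = r·√(n − 2)/√(1 − r²) = -0.1620·√301/√0.973756 = -2.8482.
df = n − 2 = 301.
Two-sided p ≈ 0.0047, which is < 0.05, so reject H₀.
There is evidence of a linear association between class size and test score.

t = -2.8482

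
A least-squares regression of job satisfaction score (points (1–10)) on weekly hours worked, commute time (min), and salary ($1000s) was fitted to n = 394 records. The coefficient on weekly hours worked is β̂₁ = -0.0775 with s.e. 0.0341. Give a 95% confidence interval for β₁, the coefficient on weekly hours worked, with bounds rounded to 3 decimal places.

df = n − k − 1 = 394 − 3 − 1 = 390.
t* = t_{0.025, 390} = 1.966065.
Margin = t* × SE = 1.966065 × 0.0341 = 0.06704.
CI: -0.0775 ± 0.06704 → (-0.145, -0.010).
With 95% confidence, each one-unit increase in weekly hours worked is associated with a change of between -0.145 and -0.010 points (1–10) in job satisfaction score, holding the other predictors fixed.

(-0.145, -0.010)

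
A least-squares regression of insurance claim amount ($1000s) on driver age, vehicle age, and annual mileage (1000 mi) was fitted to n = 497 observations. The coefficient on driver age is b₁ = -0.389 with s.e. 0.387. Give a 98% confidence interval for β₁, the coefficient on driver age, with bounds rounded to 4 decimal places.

(-1.2922, 0.5142)

df = n − k − 1 = 497 − 3 − 1 = 493.
t* = t_{0.01, 493} = 2.333936.
Margin = t* × SE = 2.333936 × 0.387 = 0.903233.
CI: -0.389 ± 0.903233 → (-1.2922, 0.5142).
With 98% confidence, each one-unit increase in driver age is associated with a change of between -1.2922 and 0.5142 $1000s in insurance claim amount, holding the other predictors fixed.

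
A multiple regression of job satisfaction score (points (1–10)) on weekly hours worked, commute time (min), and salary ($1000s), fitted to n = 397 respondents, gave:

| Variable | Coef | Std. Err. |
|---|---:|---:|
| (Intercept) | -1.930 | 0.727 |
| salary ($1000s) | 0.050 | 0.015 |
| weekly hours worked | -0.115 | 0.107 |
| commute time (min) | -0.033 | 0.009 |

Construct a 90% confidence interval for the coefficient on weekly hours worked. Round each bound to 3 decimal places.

(-0.291, 0.061)

Read off: b = -0.115, SE = 0.107 for weekly hours worked.
df = n − k − 1 = 397 − 3 − 1 = 393.
t* = t_{0.05, 393} = 1.64874.
Margin = t* × SE = 1.64874 × 0.107 = 0.17642.
CI: -0.115 ± 0.17642 → (-0.291, 0.061).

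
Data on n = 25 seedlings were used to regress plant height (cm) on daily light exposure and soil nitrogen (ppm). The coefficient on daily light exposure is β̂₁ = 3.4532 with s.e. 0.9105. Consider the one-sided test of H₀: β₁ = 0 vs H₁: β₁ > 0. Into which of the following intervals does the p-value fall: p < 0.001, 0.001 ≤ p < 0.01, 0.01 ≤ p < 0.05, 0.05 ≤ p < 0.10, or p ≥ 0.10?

t = 3.4532 / 0.9105 = 3.793.
df = n − k − 1 = 25 − 2 − 1 = 22.
One-sided p = P(T_{22} > t) ≈ 0.0005.
So p < 0.001.

p < 0.001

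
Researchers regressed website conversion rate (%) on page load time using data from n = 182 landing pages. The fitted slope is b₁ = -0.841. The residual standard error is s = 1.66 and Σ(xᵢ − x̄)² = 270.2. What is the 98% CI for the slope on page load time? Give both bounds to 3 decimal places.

SE(b₁) = s/√Sₓₓ = 1.66/√270.2 = 0.100987.
df = n − 2 = 180.
t* = t_{0.01, 180} = 2.347243.
Margin = t* × SE = 2.347243 × 0.100987 = 0.23704.
CI: -0.841 ± 0.23704 → (-1.078, -0.604).
With 98% confidence, each one-unit increase in page load time is associated with a change of between -1.078 and -0.604 % in website conversion rate.

(-1.078, -0.604)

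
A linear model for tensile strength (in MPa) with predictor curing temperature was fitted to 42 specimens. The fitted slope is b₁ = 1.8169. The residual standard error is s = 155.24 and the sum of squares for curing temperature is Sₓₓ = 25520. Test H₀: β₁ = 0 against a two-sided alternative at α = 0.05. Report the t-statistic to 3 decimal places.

SE(b₁) = s/√Sₓₓ = 155.24/√25520 = 0.97177.
t = 1.8169 / 0.97177 = 1.870.
df = n − 2 = 40.
Two-sided p ≈ 0.0689, which is ≥ 0.05, so fail to reject H₀.
The data do not give significant evidence of an association between curing temperature and tensile strength.

t = 1.870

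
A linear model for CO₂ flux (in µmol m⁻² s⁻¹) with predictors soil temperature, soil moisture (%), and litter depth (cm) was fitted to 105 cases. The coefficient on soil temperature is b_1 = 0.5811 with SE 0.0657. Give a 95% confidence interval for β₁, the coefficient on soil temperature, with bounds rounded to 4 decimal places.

(0.4508, 0.7114)

df = n − k − 1 = 105 − 3 − 1 = 101.
t* = t_{0.025, 101} = 1.983731.
Margin = t* × SE = 1.983731 × 0.0657 = 0.130331.
CI: 0.5811 ± 0.130331 → (0.4508, 0.7114).
With 95% confidence, each one-unit increase in soil temperature is associated with a change of between 0.4508 and 0.7114 µmol m⁻² s⁻¹ in CO₂ flux, holding the other predictors fixed.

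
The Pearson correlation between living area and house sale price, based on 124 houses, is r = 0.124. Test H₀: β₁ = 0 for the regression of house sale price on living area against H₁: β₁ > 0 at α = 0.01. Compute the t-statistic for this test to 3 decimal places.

t = 1.380

t = r·√(n − 2)/√(1 − r²) = 0.124·√122/√0.984624 = 1.380.
df = n − 2 = 122.
One-sided p ≈ 0.0850, which is ≥ 0.01, so fail to reject H₀.
The data do not give significant evidence of a linear association between living area and house sale price.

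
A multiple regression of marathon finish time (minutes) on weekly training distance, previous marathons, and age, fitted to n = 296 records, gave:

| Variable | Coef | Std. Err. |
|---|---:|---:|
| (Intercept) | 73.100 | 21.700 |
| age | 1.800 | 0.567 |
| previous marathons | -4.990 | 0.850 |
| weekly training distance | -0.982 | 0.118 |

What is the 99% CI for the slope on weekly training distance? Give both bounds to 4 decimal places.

Read off: b = -0.982, SE = 0.118 for weekly training distance.
df = n − k − 1 = 296 − 3 − 1 = 292.
t* = t_{0.005, 292} = 2.592771.
Margin = t* × SE = 2.592771 × 0.118 = 0.305947.
CI: -0.982 ± 0.305947 → (-1.2879, -0.6761).

(-1.2879, -0.6761)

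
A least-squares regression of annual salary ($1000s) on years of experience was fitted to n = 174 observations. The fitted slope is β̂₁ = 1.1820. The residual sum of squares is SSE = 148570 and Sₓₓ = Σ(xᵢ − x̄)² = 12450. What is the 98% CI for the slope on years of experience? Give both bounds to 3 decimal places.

MSE = SSE/(n − 2) = 148570/172 = 863.779.
SE(β̂₁) = √(MSE/Sₓₓ) = √(863.779/12450) = 0.263401.
df = n − 2 = 172.
t* = t_{0.01, 172} = 2.348223.
Margin = t* × SE = 2.348223 × 0.263401 = 0.61852.
CI: 1.1820 ± 0.61852 → (0.563, 1.801).
With 98% confidence, each one-unit increase in years of experience is associated with a change of between 0.563 and 1.801 $1000s in annual salary.

(0.563, 1.801)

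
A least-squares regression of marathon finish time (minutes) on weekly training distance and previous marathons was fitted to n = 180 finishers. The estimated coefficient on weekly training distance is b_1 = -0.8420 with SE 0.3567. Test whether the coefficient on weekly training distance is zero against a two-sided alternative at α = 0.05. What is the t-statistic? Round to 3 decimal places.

t = -2.361

H₀: β₁ = 0 vs H₁: β₁ ≠ 0.
t = (b_1 − β₁⁰)/SE = -0.8420 / 0.3567 = -2.361.
df = n − k − 1 = 180 − 2 − 1 = 177.
Two-sided p ≈ 0.0193, which is < 0.05, so reject H₀.
There is evidence that weekly training distance is associated with marathon finish time, holding the other predictors fixed.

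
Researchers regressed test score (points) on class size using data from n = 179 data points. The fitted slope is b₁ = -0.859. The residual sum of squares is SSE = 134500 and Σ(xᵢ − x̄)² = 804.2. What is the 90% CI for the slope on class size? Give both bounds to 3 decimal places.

MSE = SSE/(n − 2) = 134500/177 = 759.887.
SE(b₁) = √(MSE/Sₓₓ) = √(759.887/804.2) = 0.972059.
df = n − 2 = 177.
t* = t_{0.05, 177} = 1.653508.
Margin = t* × SE = 1.653508 × 0.972059 = 1.60731.
CI: -0.859 ± 1.60731 → (-2.466, 0.748).
With 90% confidence, each one-unit increase in class size is associated with a change of between -2.466 and 0.748 points in test score.

(-2.466, 0.748)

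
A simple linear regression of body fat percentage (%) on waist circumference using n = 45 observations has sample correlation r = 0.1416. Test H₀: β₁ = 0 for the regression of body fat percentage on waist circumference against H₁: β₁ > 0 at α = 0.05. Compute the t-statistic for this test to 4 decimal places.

t = r·√(n − 2)/√(1 − r²) = 0.1416·√43/√0.979949 = 0.9380.
df = n − 2 = 43.
One-sided p ≈ 0.1767, which is ≥ 0.05, so fail to reject H₀.
The data do not give significant evidence of a linear association between waist circumference and body fat percentage.

t = 0.9380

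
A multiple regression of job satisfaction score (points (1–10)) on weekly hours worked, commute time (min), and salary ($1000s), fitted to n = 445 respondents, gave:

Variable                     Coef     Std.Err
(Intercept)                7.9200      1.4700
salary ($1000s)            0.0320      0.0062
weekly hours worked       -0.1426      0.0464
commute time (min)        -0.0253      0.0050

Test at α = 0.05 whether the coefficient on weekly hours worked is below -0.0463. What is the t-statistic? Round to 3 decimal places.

Read off: b = -0.1426, SE = 0.0464 for weekly hours worked.
H₀: β₁ = -0.0463 vs H₁: β₁ < -0.0463.
t = (-0.1426 − (-0.0463)) / 0.0464 = -2.075.
df = n − k − 1 = 445 − 3 − 1 = 441.
One-sided p ≈ 0.0193, which is < 0.05, so reject H₀.
There is evidence that the true slope on weekly hours worked is below -0.0463 points (1–10) per unit, holding the other predictors fixed.

t = -2.075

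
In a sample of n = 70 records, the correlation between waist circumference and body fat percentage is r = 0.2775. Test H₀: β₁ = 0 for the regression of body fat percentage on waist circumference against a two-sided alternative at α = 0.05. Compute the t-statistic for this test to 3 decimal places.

t = r·√(n − 2)/√(1 − r²) = 0.2775·√68/√0.922994 = 2.382.
df = n − 2 = 68.
Two-sided p ≈ 0.0200, which is < 0.05, so reject H₀.
There is evidence of a linear association between waist circumference and body fat percentage.

t = 2.382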